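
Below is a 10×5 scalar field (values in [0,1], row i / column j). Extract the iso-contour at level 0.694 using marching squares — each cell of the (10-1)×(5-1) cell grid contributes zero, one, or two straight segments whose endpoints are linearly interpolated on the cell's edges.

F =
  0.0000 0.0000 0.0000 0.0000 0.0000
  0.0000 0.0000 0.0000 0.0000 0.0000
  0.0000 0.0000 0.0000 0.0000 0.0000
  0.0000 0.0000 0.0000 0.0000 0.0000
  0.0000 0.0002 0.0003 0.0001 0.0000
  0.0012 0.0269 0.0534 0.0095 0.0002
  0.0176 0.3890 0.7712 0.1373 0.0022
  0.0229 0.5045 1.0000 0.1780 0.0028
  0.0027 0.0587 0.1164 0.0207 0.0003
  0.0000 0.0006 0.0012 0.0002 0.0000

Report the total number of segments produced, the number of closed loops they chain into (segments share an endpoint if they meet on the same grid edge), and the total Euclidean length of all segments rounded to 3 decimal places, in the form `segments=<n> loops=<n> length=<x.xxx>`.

segments=6 loops=1 length=3.722

cell (5,1): code 0100 → (5.892,2.000)–(6.000,1.798)
cell (5,2): code 1000 → (6.000,2.122)–(5.892,2.000)
cell (6,1): code 0110 → (6.000,1.798)–(7.000,1.382)
cell (6,2): code 1001 → (7.000,2.372)–(6.000,2.122)
cell (7,1): code 0010 → (7.000,1.382)–(7.346,2.000)
cell (7,2): code 0001 → (7.346,2.000)–(7.000,2.372)
total: 6 segments, chained into 1 closed loop(s), length Σ = 3.721590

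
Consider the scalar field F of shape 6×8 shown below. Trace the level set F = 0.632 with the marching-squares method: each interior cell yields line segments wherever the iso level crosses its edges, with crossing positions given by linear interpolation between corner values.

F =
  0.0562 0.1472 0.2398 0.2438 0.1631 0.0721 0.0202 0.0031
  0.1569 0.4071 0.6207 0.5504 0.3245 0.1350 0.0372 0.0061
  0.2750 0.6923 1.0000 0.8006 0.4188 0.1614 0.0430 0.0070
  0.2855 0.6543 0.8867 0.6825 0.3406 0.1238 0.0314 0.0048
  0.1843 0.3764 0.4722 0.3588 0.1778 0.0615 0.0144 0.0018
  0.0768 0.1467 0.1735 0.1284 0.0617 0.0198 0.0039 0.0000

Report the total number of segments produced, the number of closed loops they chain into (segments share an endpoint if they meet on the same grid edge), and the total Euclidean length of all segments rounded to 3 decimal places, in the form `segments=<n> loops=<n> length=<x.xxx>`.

segments=10 loops=1 length=7.955

cell (1,0): code 0100 → (1.789,1.000)–(2.000,0.855)
cell (1,1): code 1100 → (1.030,2.000)–(1.789,1.000)
cell (1,2): code 1100 → (1.326,3.000)–(1.030,2.000)
cell (1,3): code 1000 → (2.000,3.442)–(1.326,3.000)
cell (2,0): code 0110 → (2.000,0.855)–(3.000,0.940)
cell (2,3): code 1001 → (3.000,3.148)–(2.000,3.442)
cell (3,0): code 0010 → (3.000,0.940)–(3.080,1.000)
cell (3,1): code 0011 → (3.080,1.000)–(3.614,2.000)
cell (3,2): code 0011 → (3.614,2.000)–(3.156,3.000)
cell (3,3): code 0001 → (3.156,3.000)–(3.000,3.148)
total: 10 segments, chained into 1 closed loop(s), length Σ = 7.955000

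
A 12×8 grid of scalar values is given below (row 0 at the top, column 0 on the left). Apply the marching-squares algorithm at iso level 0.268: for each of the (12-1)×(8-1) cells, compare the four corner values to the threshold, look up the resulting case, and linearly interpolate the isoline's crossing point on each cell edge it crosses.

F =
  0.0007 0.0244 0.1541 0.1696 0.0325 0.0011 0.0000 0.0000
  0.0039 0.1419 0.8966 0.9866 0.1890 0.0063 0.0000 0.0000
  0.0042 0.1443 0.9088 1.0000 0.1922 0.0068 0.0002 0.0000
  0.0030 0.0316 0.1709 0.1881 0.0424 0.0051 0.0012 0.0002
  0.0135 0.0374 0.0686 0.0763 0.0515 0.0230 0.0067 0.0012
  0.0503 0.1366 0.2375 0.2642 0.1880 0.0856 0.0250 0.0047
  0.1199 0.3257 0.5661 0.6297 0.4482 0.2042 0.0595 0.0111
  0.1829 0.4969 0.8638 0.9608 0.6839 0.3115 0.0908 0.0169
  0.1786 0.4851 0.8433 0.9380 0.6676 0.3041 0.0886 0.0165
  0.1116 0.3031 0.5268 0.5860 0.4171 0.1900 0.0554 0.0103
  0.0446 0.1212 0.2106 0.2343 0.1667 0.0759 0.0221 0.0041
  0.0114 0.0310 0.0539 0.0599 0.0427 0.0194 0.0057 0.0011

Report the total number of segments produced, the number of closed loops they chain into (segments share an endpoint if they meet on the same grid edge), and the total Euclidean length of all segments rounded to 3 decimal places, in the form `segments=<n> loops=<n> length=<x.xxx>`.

cell (0,1): code 0100 → (0.153,2.000)–(1.000,1.167)
cell (0,2): code 1100 → (0.120,3.000)–(0.153,2.000)
cell (0,3): code 1000 → (1.000,3.901)–(0.120,3.000)
cell (1,1): code 0110 → (1.000,1.167)–(2.000,1.162)
cell (1,3): code 1001 → (2.000,3.906)–(1.000,3.901)
cell (2,1): code 0010 → (2.000,1.162)–(2.868,2.000)
cell (2,2): code 0011 → (2.868,2.000)–(2.902,3.000)
cell (2,3): code 0001 → (2.902,3.000)–(2.000,3.906)
cell (5,0): code 0100 → (5.695,1.000)–(6.000,0.720)
cell (5,1): code 1100 → (5.093,2.000)–(5.695,1.000)
cell (5,2): code 1100 → (5.010,3.000)–(5.093,2.000)
cell (5,3): code 1100 → (5.307,4.000)–(5.010,3.000)
cell (5,4): code 1000 → (6.000,4.739)–(5.307,4.000)
cell (6,0): code 0110 → (6.000,0.720)–(7.000,0.271)
cell (6,4): code 1101 → (6.595,5.000)–(6.000,4.739)
cell (6,5): code 1000 → (7.000,5.197)–(6.595,5.000)
cell (7,0): code 0110 → (7.000,0.271)–(8.000,0.292)
cell (7,5): code 1001 → (8.000,5.168)–(7.000,5.197)
cell (8,0): code 0110 → (8.000,0.292)–(9.000,0.817)
cell (8,4): code 1011 → (9.000,4.657)–(8.316,5.000)
cell (8,5): code 0001 → (8.316,5.000)–(8.000,5.168)
cell (9,0): code 0010 → (9.000,0.817)–(9.193,1.000)
cell (9,1): code 0011 → (9.193,1.000)–(9.818,2.000)
cell (9,2): code 0011 → (9.818,2.000)–(9.904,3.000)
cell (9,3): code 0011 → (9.904,3.000)–(9.595,4.000)
cell (9,4): code 0001 → (9.595,4.000)–(9.000,4.657)
total: 26 segments, chained into 2 closed loop(s), length Σ = 24.405450

segments=26 loops=2 length=24.405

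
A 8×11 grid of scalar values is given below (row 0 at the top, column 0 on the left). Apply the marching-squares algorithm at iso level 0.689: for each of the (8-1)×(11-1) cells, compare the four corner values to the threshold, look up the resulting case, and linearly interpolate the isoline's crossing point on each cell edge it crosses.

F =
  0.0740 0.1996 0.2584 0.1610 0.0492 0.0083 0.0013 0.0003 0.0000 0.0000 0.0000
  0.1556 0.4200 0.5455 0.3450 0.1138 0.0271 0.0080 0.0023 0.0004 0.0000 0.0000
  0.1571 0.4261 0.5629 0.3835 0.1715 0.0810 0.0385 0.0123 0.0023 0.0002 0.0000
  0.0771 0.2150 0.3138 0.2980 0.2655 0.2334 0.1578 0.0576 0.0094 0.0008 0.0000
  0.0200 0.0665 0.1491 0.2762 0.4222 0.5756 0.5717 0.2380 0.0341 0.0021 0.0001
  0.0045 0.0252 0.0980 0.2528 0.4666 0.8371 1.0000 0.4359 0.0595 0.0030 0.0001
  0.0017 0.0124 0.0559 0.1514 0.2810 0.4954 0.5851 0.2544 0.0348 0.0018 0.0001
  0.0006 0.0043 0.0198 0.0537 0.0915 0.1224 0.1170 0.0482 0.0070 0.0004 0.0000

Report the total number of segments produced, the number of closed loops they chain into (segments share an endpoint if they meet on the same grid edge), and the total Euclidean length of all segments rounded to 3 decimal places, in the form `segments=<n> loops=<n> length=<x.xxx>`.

segments=6 loops=1 length=5.186

cell (4,4): code 0100 → (4.434,5.000)–(5.000,4.600)
cell (4,5): code 1100 → (4.274,6.000)–(4.434,5.000)
cell (4,6): code 1000 → (5.000,6.551)–(4.274,6.000)
cell (5,4): code 0010 → (5.000,4.600)–(5.433,5.000)
cell (5,5): code 0011 → (5.433,5.000)–(5.750,6.000)
cell (5,6): code 0001 → (5.750,6.000)–(5.000,6.551)
total: 6 segments, chained into 1 closed loop(s), length Σ = 5.186491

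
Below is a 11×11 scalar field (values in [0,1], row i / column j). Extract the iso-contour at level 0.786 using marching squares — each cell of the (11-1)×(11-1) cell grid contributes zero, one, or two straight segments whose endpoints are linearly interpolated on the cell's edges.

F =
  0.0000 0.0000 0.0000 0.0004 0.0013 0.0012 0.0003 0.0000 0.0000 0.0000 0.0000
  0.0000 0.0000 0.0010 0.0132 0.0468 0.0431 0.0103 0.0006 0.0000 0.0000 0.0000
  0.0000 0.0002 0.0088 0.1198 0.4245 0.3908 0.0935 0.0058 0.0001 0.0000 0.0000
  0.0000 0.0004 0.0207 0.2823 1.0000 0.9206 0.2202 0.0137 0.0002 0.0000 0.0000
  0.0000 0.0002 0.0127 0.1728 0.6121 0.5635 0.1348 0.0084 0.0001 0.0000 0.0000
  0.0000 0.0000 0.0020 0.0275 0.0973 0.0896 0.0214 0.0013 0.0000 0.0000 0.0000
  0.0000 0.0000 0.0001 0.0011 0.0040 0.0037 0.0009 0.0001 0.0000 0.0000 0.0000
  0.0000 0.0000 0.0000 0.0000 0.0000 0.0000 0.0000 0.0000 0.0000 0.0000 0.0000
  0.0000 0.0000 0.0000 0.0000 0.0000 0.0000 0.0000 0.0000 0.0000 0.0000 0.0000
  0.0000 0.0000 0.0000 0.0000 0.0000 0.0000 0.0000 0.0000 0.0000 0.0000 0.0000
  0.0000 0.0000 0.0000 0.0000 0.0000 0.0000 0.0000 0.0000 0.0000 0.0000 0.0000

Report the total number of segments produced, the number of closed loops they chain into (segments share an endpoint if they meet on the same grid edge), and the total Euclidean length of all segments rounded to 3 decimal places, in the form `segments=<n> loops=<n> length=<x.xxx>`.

segments=6 loops=1 length=3.867

cell (2,3): code 0100 → (2.628,4.000)–(3.000,3.702)
cell (2,4): code 1100 → (2.746,5.000)–(2.628,4.000)
cell (2,5): code 1000 → (3.000,5.192)–(2.746,5.000)
cell (3,3): code 0010 → (3.000,3.702)–(3.552,4.000)
cell (3,4): code 0011 → (3.552,4.000)–(3.377,5.000)
cell (3,5): code 0001 → (3.377,5.000)–(3.000,5.192)
total: 6 segments, chained into 1 closed loop(s), length Σ = 3.867460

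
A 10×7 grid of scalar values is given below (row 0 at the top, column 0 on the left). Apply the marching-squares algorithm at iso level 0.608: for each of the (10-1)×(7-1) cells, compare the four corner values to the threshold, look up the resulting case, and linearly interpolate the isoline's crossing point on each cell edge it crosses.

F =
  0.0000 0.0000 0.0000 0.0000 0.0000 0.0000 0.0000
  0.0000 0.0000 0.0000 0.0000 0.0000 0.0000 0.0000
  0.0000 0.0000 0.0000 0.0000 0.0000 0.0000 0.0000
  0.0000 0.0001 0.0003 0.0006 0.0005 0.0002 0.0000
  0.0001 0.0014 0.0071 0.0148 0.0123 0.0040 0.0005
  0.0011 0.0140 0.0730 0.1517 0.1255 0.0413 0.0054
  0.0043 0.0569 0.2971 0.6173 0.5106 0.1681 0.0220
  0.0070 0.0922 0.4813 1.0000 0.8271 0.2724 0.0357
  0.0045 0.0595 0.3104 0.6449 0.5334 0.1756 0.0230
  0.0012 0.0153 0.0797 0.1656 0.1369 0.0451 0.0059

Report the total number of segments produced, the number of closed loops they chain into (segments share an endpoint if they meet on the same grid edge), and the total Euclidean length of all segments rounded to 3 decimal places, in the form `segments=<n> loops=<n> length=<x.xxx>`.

segments=10 loops=1 length=6.345

cell (5,2): code 0100 → (5.980,3.000)–(6.000,2.971)
cell (5,3): code 1000 → (6.000,3.087)–(5.980,3.000)
cell (6,2): code 0110 → (6.000,2.971)–(7.000,2.244)
cell (6,3): code 1101 → (6.308,4.000)–(6.000,3.087)
cell (6,4): code 1000 → (7.000,4.395)–(6.308,4.000)
cell (7,2): code 0110 → (7.000,2.244)–(8.000,2.890)
cell (7,3): code 1011 → (8.000,3.331)–(7.746,4.000)
cell (7,4): code 0001 → (7.746,4.000)–(7.000,4.395)
cell (8,2): code 0010 → (8.000,2.890)–(8.077,3.000)
cell (8,3): code 0001 → (8.077,3.000)–(8.000,3.331)
total: 10 segments, chained into 1 closed loop(s), length Σ = 6.345424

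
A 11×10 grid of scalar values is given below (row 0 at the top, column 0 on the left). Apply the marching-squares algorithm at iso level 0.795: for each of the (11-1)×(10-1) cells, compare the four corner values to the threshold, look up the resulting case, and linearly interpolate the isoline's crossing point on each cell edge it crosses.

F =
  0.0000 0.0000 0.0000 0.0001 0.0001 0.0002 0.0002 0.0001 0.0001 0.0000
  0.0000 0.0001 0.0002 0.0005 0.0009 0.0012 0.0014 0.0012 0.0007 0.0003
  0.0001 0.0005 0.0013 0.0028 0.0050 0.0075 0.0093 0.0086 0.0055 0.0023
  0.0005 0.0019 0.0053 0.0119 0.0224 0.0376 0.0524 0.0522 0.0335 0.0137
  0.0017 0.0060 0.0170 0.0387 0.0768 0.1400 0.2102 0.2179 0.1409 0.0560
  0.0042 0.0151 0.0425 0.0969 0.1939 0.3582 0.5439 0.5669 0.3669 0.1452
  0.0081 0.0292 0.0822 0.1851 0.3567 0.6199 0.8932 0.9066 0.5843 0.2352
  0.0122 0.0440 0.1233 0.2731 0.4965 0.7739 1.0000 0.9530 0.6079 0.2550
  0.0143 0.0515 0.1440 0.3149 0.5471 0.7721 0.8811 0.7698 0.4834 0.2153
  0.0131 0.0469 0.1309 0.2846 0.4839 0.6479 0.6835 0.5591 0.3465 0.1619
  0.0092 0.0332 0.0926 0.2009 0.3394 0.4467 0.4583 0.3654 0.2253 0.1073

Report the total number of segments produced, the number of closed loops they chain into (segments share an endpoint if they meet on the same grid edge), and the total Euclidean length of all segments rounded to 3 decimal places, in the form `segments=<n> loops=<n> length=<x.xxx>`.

cell (5,5): code 0100 → (5.719,6.000)–(6.000,5.641)
cell (5,6): code 1100 → (5.671,7.000)–(5.719,6.000)
cell (5,7): code 1000 → (6.000,7.346)–(5.671,7.000)
cell (6,5): code 0110 → (6.000,5.641)–(7.000,5.093)
cell (6,7): code 1001 → (7.000,7.458)–(6.000,7.346)
cell (7,5): code 0110 → (7.000,5.093)–(8.000,5.210)
cell (7,6): code 1011 → (8.000,6.774)–(7.862,7.000)
cell (7,7): code 0001 → (7.862,7.000)–(7.000,7.458)
cell (8,5): code 0010 → (8.000,5.210)–(8.436,6.000)
cell (8,6): code 0001 → (8.436,6.000)–(8.000,6.774)
total: 10 segments, chained into 1 closed loop(s), length Σ = 8.118999

segments=10 loops=1 length=8.119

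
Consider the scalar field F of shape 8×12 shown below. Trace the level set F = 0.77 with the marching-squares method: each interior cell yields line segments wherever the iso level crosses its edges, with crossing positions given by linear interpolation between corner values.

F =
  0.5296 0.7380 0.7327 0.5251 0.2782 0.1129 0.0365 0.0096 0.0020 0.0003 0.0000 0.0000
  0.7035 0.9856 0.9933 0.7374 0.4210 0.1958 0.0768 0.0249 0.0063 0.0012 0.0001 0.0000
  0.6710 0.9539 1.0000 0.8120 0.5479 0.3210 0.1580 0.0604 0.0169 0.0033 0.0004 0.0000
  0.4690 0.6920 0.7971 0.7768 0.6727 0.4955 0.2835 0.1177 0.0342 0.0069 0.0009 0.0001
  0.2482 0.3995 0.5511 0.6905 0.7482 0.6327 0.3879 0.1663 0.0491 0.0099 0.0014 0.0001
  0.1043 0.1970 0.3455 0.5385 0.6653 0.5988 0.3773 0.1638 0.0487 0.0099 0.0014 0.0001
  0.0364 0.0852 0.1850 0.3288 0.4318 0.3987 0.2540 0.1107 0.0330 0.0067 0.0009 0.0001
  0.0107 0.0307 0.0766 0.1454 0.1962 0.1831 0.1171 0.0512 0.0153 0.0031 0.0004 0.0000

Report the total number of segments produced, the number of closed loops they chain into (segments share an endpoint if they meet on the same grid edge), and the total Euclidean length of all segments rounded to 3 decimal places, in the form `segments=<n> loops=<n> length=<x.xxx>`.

segments=12 loops=1 length=9.573

cell (0,0): code 0100 → (0.129,1.000)–(1.000,0.236)
cell (0,1): code 1100 → (0.143,2.000)–(0.129,1.000)
cell (0,2): code 1000 → (1.000,2.873)–(0.143,2.000)
cell (1,0): code 0110 → (1.000,0.236)–(2.000,0.350)
cell (1,2): code 1101 → (1.437,3.000)–(1.000,2.873)
cell (1,3): code 1000 → (2.000,3.159)–(1.437,3.000)
cell (2,0): code 0010 → (2.000,0.350)–(2.702,1.000)
cell (2,1): code 0111 → (2.702,1.000)–(3.000,1.742)
cell (2,3): code 1001 → (3.000,3.065)–(2.000,3.159)
cell (3,1): code 0010 → (3.000,1.742)–(3.110,2.000)
cell (3,2): code 0011 → (3.110,2.000)–(3.079,3.000)
cell (3,3): code 0001 → (3.079,3.000)–(3.000,3.065)
total: 12 segments, chained into 1 closed loop(s), length Σ = 9.572560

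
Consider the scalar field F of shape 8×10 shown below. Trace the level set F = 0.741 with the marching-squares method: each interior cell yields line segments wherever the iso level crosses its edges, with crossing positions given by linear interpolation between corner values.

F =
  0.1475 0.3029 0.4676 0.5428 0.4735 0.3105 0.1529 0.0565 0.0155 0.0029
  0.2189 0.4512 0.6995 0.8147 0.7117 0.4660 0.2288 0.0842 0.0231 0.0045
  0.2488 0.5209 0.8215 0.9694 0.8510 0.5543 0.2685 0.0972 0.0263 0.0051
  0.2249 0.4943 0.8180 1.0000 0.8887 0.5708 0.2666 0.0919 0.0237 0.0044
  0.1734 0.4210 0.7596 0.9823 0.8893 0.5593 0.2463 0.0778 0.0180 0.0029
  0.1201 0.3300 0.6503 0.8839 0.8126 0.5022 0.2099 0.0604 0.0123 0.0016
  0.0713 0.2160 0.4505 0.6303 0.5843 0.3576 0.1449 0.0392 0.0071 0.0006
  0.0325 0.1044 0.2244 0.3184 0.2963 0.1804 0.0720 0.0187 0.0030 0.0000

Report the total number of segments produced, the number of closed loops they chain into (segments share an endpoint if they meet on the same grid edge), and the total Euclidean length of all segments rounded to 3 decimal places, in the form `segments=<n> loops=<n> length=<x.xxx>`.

segments=16 loops=1 length=12.286

cell (0,2): code 0100 → (0.729,3.000)–(1.000,2.360)
cell (0,3): code 1000 → (1.000,3.716)–(0.729,3.000)
cell (1,1): code 0100 → (1.340,2.000)–(2.000,1.732)
cell (1,2): code 1110 → (1.000,2.360)–(1.340,2.000)
cell (1,3): code 1101 → (1.210,4.000)–(1.000,3.716)
cell (1,4): code 1000 → (2.000,4.371)–(1.210,4.000)
cell (2,1): code 0110 → (2.000,1.732)–(3.000,1.762)
cell (2,4): code 1001 → (3.000,4.465)–(2.000,4.371)
cell (3,1): code 0110 → (3.000,1.762)–(4.000,1.945)
cell (3,4): code 1001 → (4.000,4.449)–(3.000,4.465)
cell (4,1): code 0010 → (4.000,1.945)–(4.170,2.000)
cell (4,2): code 0111 → (4.170,2.000)–(5.000,2.388)
cell (4,4): code 1001 → (5.000,4.231)–(4.000,4.449)
cell (5,2): code 0010 → (5.000,2.388)–(5.563,3.000)
cell (5,3): code 0011 → (5.563,3.000)–(5.314,4.000)
cell (5,4): code 0001 → (5.314,4.000)–(5.000,4.231)
total: 16 segments, chained into 1 closed loop(s), length Σ = 12.285633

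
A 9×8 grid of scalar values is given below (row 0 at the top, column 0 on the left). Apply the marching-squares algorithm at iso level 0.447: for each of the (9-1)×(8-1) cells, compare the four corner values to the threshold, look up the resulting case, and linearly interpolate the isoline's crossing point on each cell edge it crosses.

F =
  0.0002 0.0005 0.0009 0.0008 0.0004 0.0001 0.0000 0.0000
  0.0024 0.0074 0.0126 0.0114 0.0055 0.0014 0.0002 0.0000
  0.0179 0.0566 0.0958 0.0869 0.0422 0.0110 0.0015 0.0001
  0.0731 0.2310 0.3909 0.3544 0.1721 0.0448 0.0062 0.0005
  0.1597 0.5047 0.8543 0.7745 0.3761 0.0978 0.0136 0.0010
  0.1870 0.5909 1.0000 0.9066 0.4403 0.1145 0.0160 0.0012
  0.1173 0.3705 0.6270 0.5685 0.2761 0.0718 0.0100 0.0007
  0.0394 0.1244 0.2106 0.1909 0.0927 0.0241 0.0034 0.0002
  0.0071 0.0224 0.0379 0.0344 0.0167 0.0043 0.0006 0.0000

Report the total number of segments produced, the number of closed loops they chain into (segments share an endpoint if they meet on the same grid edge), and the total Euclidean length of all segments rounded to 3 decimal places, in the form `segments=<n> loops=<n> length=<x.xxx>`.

segments=12 loops=1 length=10.349

cell (3,0): code 0100 → (3.789,1.000)–(4.000,0.833)
cell (3,1): code 1100 → (3.121,2.000)–(3.789,1.000)
cell (3,2): code 1100 → (3.220,3.000)–(3.121,2.000)
cell (3,3): code 1000 → (4.000,3.822)–(3.220,3.000)
cell (4,0): code 0110 → (4.000,0.833)–(5.000,0.644)
cell (4,3): code 1001 → (5.000,3.986)–(4.000,3.822)
cell (5,0): code 0010 → (5.000,0.644)–(5.653,1.000)
cell (5,1): code 0111 → (5.653,1.000)–(6.000,1.298)
cell (5,3): code 1001 → (6.000,3.416)–(5.000,3.986)
cell (6,1): code 0010 → (6.000,1.298)–(6.432,2.000)
cell (6,2): code 0011 → (6.432,2.000)–(6.322,3.000)
cell (6,3): code 0001 → (6.322,3.000)–(6.000,3.416)
total: 12 segments, chained into 1 closed loop(s), length Σ = 10.348949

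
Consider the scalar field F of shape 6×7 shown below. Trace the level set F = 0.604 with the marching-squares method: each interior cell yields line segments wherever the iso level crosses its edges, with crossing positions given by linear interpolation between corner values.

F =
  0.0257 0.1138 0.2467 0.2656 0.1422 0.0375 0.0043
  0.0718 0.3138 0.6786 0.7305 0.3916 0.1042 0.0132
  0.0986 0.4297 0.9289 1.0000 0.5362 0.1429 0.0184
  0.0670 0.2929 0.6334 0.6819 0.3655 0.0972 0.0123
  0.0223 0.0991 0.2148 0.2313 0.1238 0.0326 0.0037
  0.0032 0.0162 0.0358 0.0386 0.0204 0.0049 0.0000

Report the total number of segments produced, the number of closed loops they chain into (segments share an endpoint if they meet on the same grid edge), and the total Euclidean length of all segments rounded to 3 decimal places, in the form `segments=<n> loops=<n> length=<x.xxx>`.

cell (0,1): code 0100 → (0.827,2.000)–(1.000,1.796)
cell (0,2): code 1100 → (0.728,3.000)–(0.827,2.000)
cell (0,3): code 1000 → (1.000,3.373)–(0.728,3.000)
cell (1,1): code 0110 → (1.000,1.796)–(2.000,1.349)
cell (1,3): code 1001 → (2.000,3.854)–(1.000,3.373)
cell (2,1): code 0110 → (2.000,1.349)–(3.000,1.914)
cell (2,3): code 1001 → (3.000,3.246)–(2.000,3.854)
cell (3,1): code 0010 → (3.000,1.914)–(3.070,2.000)
cell (3,2): code 0011 → (3.070,2.000)–(3.173,3.000)
cell (3,3): code 0001 → (3.173,3.000)–(3.000,3.246)
total: 10 segments, chained into 1 closed loop(s), length Σ = 7.674935

segments=10 loops=1 length=7.675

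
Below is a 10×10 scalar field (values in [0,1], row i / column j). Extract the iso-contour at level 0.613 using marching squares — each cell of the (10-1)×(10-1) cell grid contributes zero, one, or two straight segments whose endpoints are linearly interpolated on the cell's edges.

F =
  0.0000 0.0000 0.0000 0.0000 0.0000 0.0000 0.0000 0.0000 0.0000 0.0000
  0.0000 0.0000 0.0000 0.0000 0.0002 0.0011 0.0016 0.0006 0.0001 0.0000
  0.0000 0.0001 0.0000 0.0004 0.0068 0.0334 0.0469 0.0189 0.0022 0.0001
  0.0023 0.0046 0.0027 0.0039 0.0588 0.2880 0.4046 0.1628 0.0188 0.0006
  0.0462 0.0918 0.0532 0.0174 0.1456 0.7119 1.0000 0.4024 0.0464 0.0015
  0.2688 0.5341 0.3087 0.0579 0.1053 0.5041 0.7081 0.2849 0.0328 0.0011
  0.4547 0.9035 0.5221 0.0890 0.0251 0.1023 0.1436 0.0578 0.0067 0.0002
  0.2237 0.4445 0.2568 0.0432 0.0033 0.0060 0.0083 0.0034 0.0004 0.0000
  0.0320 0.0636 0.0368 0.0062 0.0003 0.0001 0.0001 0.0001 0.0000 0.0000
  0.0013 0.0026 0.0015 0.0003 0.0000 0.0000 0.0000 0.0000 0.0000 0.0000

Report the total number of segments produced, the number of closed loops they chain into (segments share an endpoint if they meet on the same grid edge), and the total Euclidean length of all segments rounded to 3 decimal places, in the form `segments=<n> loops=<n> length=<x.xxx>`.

cell (3,4): code 0100 → (3.767,5.000)–(4.000,4.825)
cell (3,5): code 1100 → (3.350,6.000)–(3.767,5.000)
cell (3,6): code 1000 → (4.000,6.648)–(3.350,6.000)
cell (4,4): code 0010 → (4.000,4.825)–(4.476,5.000)
cell (4,5): code 0111 → (4.476,5.000)–(5.000,5.534)
cell (4,6): code 1001 → (5.000,6.225)–(4.000,6.648)
cell (5,0): code 0100 → (5.214,1.000)–(6.000,0.353)
cell (5,1): code 1000 → (6.000,1.762)–(5.214,1.000)
cell (5,5): code 0010 → (5.000,5.534)–(5.168,6.000)
cell (5,6): code 0001 → (5.168,6.000)–(5.000,6.225)
cell (6,0): code 0010 → (6.000,0.353)–(6.633,1.000)
cell (6,1): code 0001 → (6.633,1.000)–(6.000,1.762)
total: 12 segments, chained into 2 closed loop(s), length Σ = 9.418519

segments=12 loops=2 length=9.419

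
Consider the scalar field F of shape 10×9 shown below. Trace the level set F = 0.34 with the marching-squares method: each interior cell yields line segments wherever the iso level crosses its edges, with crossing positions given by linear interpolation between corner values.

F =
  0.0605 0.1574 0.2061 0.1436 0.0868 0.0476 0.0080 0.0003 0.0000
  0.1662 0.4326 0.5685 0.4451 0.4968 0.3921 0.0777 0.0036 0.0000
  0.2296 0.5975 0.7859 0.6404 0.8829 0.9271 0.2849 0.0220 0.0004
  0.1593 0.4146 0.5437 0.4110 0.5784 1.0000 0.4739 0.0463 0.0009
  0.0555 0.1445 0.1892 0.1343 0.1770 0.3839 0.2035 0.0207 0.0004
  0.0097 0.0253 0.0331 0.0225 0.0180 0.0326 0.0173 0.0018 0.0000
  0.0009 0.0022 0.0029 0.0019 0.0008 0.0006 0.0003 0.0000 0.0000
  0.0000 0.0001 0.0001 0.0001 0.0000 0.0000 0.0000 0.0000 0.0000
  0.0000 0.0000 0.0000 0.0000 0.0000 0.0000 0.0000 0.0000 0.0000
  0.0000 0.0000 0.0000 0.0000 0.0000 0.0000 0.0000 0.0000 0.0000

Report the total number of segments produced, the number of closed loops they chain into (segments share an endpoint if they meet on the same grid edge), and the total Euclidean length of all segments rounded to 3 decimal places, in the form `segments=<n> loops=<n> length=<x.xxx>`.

segments=20 loops=1 length=15.736

cell (0,0): code 0100 → (0.664,1.000)–(1.000,0.652)
cell (0,1): code 1100 → (0.369,2.000)–(0.664,1.000)
cell (0,2): code 1100 → (0.651,3.000)–(0.369,2.000)
cell (0,3): code 1100 → (0.618,4.000)–(0.651,3.000)
cell (0,4): code 1100 → (0.849,5.000)–(0.618,4.000)
cell (0,5): code 1000 → (1.000,5.166)–(0.849,5.000)
cell (1,0): code 0110 → (1.000,0.652)–(2.000,0.300)
cell (1,5): code 1001 → (2.000,5.914)–(1.000,5.166)
cell (2,0): code 0110 → (2.000,0.300)–(3.000,0.708)
cell (2,5): code 1101 → (2.292,6.000)–(2.000,5.914)
cell (2,6): code 1000 → (3.000,6.313)–(2.292,6.000)
cell (3,0): code 0010 → (3.000,0.708)–(3.276,1.000)
cell (3,1): code 0011 → (3.276,1.000)–(3.575,2.000)
cell (3,2): code 0011 → (3.575,2.000)–(3.257,3.000)
cell (3,3): code 0011 → (3.257,3.000)–(3.594,4.000)
cell (3,4): code 0111 → (3.594,4.000)–(4.000,4.788)
cell (3,5): code 1011 → (4.000,5.243)–(3.495,6.000)
cell (3,6): code 0001 → (3.495,6.000)–(3.000,6.313)
cell (4,4): code 0010 → (4.000,4.788)–(4.125,5.000)
cell (4,5): code 0001 → (4.125,5.000)–(4.000,5.243)
total: 20 segments, chained into 1 closed loop(s), length Σ = 15.736119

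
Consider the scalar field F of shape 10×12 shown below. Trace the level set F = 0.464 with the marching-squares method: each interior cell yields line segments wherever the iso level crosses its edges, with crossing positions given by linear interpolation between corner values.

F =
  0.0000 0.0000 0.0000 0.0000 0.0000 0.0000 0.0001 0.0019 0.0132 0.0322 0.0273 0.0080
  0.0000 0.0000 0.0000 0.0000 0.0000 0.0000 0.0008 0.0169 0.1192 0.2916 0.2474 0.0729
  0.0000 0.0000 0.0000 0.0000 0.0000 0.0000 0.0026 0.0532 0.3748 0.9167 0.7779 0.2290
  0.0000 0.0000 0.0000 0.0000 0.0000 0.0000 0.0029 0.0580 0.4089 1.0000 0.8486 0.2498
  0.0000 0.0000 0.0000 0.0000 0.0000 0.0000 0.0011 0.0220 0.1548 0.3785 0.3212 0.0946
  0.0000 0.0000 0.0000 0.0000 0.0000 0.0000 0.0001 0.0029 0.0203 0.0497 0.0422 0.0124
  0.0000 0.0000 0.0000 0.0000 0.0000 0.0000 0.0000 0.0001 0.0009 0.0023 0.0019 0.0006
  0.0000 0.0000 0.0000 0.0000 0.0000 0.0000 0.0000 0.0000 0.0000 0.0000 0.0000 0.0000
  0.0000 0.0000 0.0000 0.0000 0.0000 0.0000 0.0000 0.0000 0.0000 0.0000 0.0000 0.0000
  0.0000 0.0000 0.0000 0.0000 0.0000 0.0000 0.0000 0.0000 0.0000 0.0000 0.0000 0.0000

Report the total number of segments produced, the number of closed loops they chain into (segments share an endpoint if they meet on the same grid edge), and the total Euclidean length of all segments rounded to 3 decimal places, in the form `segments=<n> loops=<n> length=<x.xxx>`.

segments=8 loops=1 length=8.174

cell (1,8): code 0100 → (1.276,9.000)–(2.000,8.165)
cell (1,9): code 1100 → (1.408,10.000)–(1.276,9.000)
cell (1,10): code 1000 → (2.000,10.572)–(1.408,10.000)
cell (2,8): code 0110 → (2.000,8.165)–(3.000,8.093)
cell (2,10): code 1001 → (3.000,10.642)–(2.000,10.572)
cell (3,8): code 0010 → (3.000,8.093)–(3.862,9.000)
cell (3,9): code 0011 → (3.862,9.000)–(3.729,10.000)
cell (3,10): code 0001 → (3.729,10.000)–(3.000,10.642)
total: 8 segments, chained into 1 closed loop(s), length Σ = 8.174262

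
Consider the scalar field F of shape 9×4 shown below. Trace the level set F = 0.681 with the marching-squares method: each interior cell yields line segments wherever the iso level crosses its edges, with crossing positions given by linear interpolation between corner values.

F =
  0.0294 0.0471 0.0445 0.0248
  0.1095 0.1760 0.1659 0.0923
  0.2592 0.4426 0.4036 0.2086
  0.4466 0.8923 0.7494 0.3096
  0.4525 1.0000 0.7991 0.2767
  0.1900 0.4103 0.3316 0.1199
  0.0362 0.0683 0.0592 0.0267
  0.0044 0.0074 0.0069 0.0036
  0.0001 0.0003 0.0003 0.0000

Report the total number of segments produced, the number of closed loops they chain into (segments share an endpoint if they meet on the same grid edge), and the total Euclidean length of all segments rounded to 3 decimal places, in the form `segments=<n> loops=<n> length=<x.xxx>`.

segments=8 loops=1 length=6.139

cell (2,0): code 0100 → (2.530,1.000)–(3.000,0.526)
cell (2,1): code 1100 → (2.802,2.000)–(2.530,1.000)
cell (2,2): code 1000 → (3.000,2.156)–(2.802,2.000)
cell (3,0): code 0110 → (3.000,0.526)–(4.000,0.417)
cell (3,2): code 1001 → (4.000,2.226)–(3.000,2.156)
cell (4,0): code 0010 → (4.000,0.417)–(4.541,1.000)
cell (4,1): code 0011 → (4.541,1.000)–(4.253,2.000)
cell (4,2): code 0001 → (4.253,2.000)–(4.000,2.226)
total: 8 segments, chained into 1 closed loop(s), length Σ = 6.138614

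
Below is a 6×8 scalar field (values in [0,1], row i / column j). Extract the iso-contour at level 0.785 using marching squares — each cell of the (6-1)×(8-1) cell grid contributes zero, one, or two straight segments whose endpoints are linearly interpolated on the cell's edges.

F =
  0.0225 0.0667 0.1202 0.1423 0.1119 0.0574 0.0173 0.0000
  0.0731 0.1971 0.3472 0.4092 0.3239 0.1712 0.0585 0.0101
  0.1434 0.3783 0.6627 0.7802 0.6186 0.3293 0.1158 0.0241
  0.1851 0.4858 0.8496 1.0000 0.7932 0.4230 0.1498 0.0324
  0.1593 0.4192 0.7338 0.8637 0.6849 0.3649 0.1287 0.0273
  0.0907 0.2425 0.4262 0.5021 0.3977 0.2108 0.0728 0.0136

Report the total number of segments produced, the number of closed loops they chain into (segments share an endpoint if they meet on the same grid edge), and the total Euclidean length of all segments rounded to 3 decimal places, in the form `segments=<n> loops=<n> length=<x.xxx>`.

segments=10 loops=1 length=6.462

cell (2,1): code 0100 → (2.654,2.000)–(3.000,1.822)
cell (2,2): code 1100 → (2.022,3.000)–(2.654,2.000)
cell (2,3): code 1100 → (2.953,4.000)–(2.022,3.000)
cell (2,4): code 1000 → (3.000,4.022)–(2.953,4.000)
cell (3,1): code 0010 → (3.000,1.822)–(3.558,2.000)
cell (3,2): code 0111 → (3.558,2.000)–(4.000,2.394)
cell (3,3): code 1011 → (4.000,3.440)–(3.076,4.000)
cell (3,4): code 0001 → (3.076,4.000)–(3.000,4.022)
cell (4,2): code 0010 → (4.000,2.394)–(4.218,3.000)
cell (4,3): code 0001 → (4.218,3.000)–(4.000,3.440)
total: 10 segments, chained into 1 closed loop(s), length Σ = 6.462235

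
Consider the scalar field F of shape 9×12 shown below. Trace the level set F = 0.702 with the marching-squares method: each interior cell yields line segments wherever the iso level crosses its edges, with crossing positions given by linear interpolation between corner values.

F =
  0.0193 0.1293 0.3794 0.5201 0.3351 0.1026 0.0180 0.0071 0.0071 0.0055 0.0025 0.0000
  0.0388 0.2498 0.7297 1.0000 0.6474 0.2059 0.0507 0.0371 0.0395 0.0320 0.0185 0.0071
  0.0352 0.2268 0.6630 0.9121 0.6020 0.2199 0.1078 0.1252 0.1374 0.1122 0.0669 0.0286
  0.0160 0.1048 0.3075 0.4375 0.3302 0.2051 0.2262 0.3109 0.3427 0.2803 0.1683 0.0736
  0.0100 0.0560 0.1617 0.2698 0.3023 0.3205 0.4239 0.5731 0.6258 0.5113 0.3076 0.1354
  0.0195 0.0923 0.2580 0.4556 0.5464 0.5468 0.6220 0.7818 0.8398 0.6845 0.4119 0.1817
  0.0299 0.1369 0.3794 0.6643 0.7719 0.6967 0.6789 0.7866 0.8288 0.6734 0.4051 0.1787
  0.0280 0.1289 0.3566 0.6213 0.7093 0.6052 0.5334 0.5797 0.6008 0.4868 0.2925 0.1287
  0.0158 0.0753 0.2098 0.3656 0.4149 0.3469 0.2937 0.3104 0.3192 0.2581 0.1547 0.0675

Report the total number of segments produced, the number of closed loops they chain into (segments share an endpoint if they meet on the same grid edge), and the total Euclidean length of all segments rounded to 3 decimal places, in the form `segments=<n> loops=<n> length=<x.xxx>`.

cell (0,1): code 0100 → (0.921,2.000)–(1.000,1.942)
cell (0,2): code 1100 → (0.379,3.000)–(0.921,2.000)
cell (0,3): code 1000 → (1.000,3.845)–(0.379,3.000)
cell (1,1): code 0010 → (1.000,1.942)–(1.415,2.000)
cell (1,2): code 0111 → (1.415,2.000)–(2.000,2.157)
cell (1,3): code 1001 → (2.000,3.678)–(1.000,3.845)
cell (2,2): code 0010 → (2.000,2.157)–(2.443,3.000)
cell (2,3): code 0001 → (2.443,3.000)–(2.000,3.678)
cell (4,6): code 0100 → (4.618,7.000)–(5.000,6.501)
cell (4,7): code 1100 → (4.356,8.000)–(4.618,7.000)
cell (4,8): code 1000 → (5.000,8.887)–(4.356,8.000)
cell (5,3): code 0100 → (5.690,4.000)–(6.000,3.350)
cell (5,4): code 1000 → (6.000,4.930)–(5.690,4.000)
cell (5,6): code 0110 → (5.000,6.501)–(6.000,6.214)
cell (5,8): code 1001 → (6.000,8.816)–(5.000,8.887)
cell (6,3): code 0110 → (6.000,3.350)–(7.000,3.917)
cell (6,4): code 1001 → (7.000,4.070)–(6.000,4.930)
cell (6,6): code 0010 → (6.000,6.214)–(6.409,7.000)
cell (6,7): code 0011 → (6.409,7.000)–(6.556,8.000)
cell (6,8): code 0001 → (6.556,8.000)–(6.000,8.816)
cell (7,3): code 0010 → (7.000,3.917)–(7.025,4.000)
cell (7,4): code 0001 → (7.025,4.000)–(7.000,4.070)
total: 22 segments, chained into 3 closed loop(s), length Σ = 18.098422

segments=22 loops=3 length=18.098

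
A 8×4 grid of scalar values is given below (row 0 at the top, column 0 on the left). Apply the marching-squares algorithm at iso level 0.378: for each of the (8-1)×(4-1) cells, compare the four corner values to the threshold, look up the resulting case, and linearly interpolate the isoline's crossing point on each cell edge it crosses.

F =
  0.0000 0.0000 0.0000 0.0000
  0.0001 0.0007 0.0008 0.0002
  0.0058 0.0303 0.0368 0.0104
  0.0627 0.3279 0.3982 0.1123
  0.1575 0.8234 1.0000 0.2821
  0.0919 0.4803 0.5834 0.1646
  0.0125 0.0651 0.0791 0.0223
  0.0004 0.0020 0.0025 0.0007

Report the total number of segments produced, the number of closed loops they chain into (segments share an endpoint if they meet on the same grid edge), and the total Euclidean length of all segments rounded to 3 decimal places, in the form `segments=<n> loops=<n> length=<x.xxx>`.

segments=10 loops=1 length=7.660

cell (2,1): code 0100 → (2.944,2.000)–(3.000,1.713)
cell (2,2): code 1000 → (3.000,2.071)–(2.944,2.000)
cell (3,0): code 0100 → (3.101,1.000)–(4.000,0.331)
cell (3,1): code 1110 → (3.000,1.713)–(3.101,1.000)
cell (3,2): code 1001 → (4.000,2.866)–(3.000,2.071)
cell (4,0): code 0110 → (4.000,0.331)–(5.000,0.737)
cell (4,2): code 1001 → (5.000,2.490)–(4.000,2.866)
cell (5,0): code 0010 → (5.000,0.737)–(5.246,1.000)
cell (5,1): code 0011 → (5.246,1.000)–(5.407,2.000)
cell (5,2): code 0001 → (5.407,2.000)–(5.000,2.490)
total: 10 segments, chained into 1 closed loop(s), length Σ = 7.659505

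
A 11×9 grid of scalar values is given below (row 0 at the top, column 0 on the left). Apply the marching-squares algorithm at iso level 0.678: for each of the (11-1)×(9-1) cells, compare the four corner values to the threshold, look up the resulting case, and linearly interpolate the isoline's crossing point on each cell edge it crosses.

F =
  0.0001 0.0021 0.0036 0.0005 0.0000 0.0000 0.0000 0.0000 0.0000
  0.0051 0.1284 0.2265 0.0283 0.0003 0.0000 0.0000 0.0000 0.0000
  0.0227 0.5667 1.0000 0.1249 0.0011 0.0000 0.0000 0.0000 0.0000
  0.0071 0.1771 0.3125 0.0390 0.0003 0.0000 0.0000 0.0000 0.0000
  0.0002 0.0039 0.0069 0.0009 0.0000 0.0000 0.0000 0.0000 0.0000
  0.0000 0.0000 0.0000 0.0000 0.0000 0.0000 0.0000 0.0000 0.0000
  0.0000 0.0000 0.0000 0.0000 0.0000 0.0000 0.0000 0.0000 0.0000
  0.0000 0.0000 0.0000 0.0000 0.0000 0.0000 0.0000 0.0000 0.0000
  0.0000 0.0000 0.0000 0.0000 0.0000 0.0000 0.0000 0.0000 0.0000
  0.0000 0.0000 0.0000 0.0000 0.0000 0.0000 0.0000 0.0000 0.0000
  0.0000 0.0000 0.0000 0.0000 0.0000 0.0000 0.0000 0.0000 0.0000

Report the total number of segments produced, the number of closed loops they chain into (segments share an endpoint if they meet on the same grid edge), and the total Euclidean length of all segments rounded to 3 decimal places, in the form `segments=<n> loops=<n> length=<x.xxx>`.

cell (1,1): code 0100 → (1.584,2.000)–(2.000,1.257)
cell (1,2): code 1000 → (2.000,2.368)–(1.584,2.000)
cell (2,1): code 0010 → (2.000,1.257)–(2.468,2.000)
cell (2,2): code 0001 → (2.468,2.000)–(2.000,2.368)
total: 4 segments, chained into 1 closed loop(s), length Σ = 2.881418

segments=4 loops=1 length=2.881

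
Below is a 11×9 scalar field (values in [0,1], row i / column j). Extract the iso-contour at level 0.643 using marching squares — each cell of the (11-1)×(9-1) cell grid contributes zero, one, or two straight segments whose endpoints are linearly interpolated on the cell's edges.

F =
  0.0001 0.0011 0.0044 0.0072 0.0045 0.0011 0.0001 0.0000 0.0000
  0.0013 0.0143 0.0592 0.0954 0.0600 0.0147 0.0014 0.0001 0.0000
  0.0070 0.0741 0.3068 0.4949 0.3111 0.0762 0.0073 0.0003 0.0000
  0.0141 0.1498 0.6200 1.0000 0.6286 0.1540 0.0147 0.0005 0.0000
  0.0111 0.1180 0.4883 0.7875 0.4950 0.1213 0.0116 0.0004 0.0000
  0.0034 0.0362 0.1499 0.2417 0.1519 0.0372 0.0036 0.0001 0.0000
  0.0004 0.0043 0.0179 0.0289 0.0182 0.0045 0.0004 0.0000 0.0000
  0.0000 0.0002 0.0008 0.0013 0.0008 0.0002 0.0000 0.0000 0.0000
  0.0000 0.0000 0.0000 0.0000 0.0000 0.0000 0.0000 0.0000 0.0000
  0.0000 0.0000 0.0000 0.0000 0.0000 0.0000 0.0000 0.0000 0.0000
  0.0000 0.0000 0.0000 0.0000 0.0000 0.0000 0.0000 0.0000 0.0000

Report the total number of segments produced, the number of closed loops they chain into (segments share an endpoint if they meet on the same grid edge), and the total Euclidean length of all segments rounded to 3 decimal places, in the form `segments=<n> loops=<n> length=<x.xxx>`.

cell (2,2): code 0100 → (2.293,3.000)–(3.000,2.061)
cell (2,3): code 1000 → (3.000,3.961)–(2.293,3.000)
cell (3,2): code 0110 → (3.000,2.061)–(4.000,2.517)
cell (3,3): code 1001 → (4.000,3.494)–(3.000,3.961)
cell (4,2): code 0010 → (4.000,2.517)–(4.265,3.000)
cell (4,3): code 0001 → (4.265,3.000)–(4.000,3.494)
total: 6 segments, chained into 1 closed loop(s), length Σ = 5.683048

segments=6 loops=1 length=5.683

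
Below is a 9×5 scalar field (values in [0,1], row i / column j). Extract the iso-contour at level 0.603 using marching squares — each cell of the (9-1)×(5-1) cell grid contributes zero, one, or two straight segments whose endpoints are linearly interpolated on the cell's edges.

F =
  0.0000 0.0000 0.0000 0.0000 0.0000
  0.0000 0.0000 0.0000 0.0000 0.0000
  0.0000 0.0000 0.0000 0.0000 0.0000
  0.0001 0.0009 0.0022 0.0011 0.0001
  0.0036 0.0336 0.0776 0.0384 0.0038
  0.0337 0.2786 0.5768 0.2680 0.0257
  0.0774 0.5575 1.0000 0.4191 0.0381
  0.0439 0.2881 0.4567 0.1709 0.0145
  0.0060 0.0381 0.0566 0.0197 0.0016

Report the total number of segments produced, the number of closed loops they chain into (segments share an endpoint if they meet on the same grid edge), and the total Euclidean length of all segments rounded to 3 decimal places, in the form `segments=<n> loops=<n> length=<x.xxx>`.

segments=4 loops=1 length=4.616

cell (5,1): code 0100 → (5.062,2.000)–(6.000,1.103)
cell (5,2): code 1000 → (6.000,2.683)–(5.062,2.000)
cell (6,1): code 0010 → (6.000,1.103)–(6.731,2.000)
cell (6,2): code 0001 → (6.731,2.000)–(6.000,2.683)
total: 4 segments, chained into 1 closed loop(s), length Σ = 4.616295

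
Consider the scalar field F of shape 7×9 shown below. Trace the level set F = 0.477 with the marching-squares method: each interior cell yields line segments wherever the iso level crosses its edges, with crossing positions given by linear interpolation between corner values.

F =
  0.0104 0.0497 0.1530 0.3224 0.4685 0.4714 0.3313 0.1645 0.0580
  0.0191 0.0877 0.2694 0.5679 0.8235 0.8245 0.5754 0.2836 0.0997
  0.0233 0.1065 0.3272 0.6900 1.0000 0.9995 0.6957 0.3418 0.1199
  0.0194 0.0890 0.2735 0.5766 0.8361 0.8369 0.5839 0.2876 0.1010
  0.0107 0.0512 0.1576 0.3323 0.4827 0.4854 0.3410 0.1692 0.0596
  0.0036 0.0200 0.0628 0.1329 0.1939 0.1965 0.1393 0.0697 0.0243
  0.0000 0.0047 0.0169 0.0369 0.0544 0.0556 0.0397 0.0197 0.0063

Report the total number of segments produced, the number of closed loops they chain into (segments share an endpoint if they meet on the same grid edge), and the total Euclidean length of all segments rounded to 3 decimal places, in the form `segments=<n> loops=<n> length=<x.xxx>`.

cell (0,2): code 0100 → (0.630,3.000)–(1.000,2.695)
cell (0,3): code 1100 → (0.024,4.000)–(0.630,3.000)
cell (0,4): code 1100 → (0.016,5.000)–(0.024,4.000)
cell (0,5): code 1100 → (0.597,6.000)–(0.016,5.000)
cell (0,6): code 1000 → (1.000,6.337)–(0.597,6.000)
cell (1,2): code 0110 → (1.000,2.695)–(2.000,2.413)
cell (1,6): code 1001 → (2.000,6.618)–(1.000,6.337)
cell (2,2): code 0110 → (2.000,2.413)–(3.000,2.671)
cell (2,6): code 1001 → (3.000,6.361)–(2.000,6.618)
cell (3,2): code 0010 → (3.000,2.671)–(3.408,3.000)
cell (3,3): code 0111 → (3.408,3.000)–(4.000,3.962)
cell (3,5): code 1011 → (4.000,5.058)–(3.440,6.000)
cell (3,6): code 0001 → (3.440,6.000)–(3.000,6.361)
cell (4,3): code 0010 → (4.000,3.962)–(4.020,4.000)
cell (4,4): code 0011 → (4.020,4.000)–(4.029,5.000)
cell (4,5): code 0001 → (4.029,5.000)–(4.000,5.058)
total: 16 segments, chained into 1 closed loop(s), length Σ = 12.899979

segments=16 loops=1 length=12.900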